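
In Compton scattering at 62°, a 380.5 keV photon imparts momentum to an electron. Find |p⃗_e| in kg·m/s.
1.8646e-22 kg·m/s

The electron is initially at rest, so by conservation of momentum:
p⃗_e = p⃗₀ − p⃗'  (incident photon momentum minus scattered photon momentum)

Photon momentum magnitudes (p = h/λ = E/c):
λ₀ = hc/E₀ = 3.2585 pm → p₀ = h/λ₀ = 2.0335e-22 kg·m/s
Δλ = λ_C(1 − cos 62°) = 1.2872 pm
λ' = 4.5457 pm → p' = h/λ' = 1.4577e-22 kg·m/s

The scattered photon makes angle θ = 62° with the incident direction, so by the law of cosines:
|p⃗_e|² = p₀² + p'² − 2p₀p'cos θ
|p⃗_e|² = (2.0335e-22)² + (1.4577e-22)² − 2·2.0335e-22·1.4577e-22·cos(62°)
|p⃗_e| = 1.8646e-22 kg·m/s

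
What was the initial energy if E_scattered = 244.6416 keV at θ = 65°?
338.1001 keV

Convert final energy to wavelength (hc ≈ 1239.842 keV·pm):
λ' = hc/E' = 1239.842 / 244.6416 = 5.0680 pm

Calculate the Compton shift:
Δλ = λ_C(1 - cos(65°))
Δλ = 2.4263 × (1 - cos(65°))
Δλ = 1.4009 pm

Initial wavelength:
λ = λ' - Δλ = 5.0680 - 1.4009 = 3.6671 pm

Initial energy:
E = hc/λ = 1239.842 / 3.6671 = 338.1001 keV

(Intermediate values are shown rounded; full precision is carried through to the final answer.)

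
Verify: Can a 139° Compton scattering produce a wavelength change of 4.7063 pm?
No, inconsistent

Calculate the expected shift for θ = 139°:

Δλ_expected = λ_C(1 - cos(139°))
Δλ_expected = 2.4263 × (1 - cos(139°))
Δλ_expected = 2.4263 × 1.7547
Δλ_expected = 4.2575 pm

Given shift: 4.7063 pm
Expected shift: 4.2575 pm
Difference: 0.4488 pm

The values do not match. The given shift corresponds to θ ≈ 160.0°, not 139°.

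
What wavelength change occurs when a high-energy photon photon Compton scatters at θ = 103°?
2.9721 pm

Using the Compton scattering formula:
Δλ = λ_C(1 - cos θ)

where λ_C = h/(m_e·c) ≈ 2.4263 pm is the Compton wavelength of an electron.

For θ = 103°:
cos(103°) = -0.2250
1 - cos(103°) = 1.2250

Δλ = 2.4263 × 1.2250
Δλ = 2.9721 pm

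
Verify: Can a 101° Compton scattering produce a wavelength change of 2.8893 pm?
Yes, consistent

Calculate the expected shift for θ = 101°:

Δλ_expected = λ_C(1 - cos(101°))
Δλ_expected = 2.4263 × (1 - cos(101°))
Δλ_expected = 2.4263 × 1.1908
Δλ_expected = 2.8893 pm

Given shift: 2.8893 pm
Expected shift: 2.8893 pm
Difference: 0.0000 pm

The values match. This is consistent with Compton scattering at the stated angle.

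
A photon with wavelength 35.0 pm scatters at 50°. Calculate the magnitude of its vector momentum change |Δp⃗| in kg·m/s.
1.5814e-23 kg·m/s

Photon momentum magnitude is p = h/λ.

Initial momentum:
p₀ = h/λ = 6.6261e-34/3.5000e-11 = 1.8932e-23 kg·m/s

After scattering:
λ' = λ + Δλ = 35.0 + 0.8667 = 35.8667 pm
p' = h/λ' = 6.6261e-34/3.5867e-11 = 1.8474e-23 kg·m/s

Momentum is a vector; the scattered photon's direction makes angle θ = 50° with the incident direction. The magnitude of the vector change Δp⃗ = p⃗₀ − p⃗' is found from the law of cosines:
|Δp⃗|² = p₀² + p'² − 2p₀p'cos θ
|Δp⃗|² = (1.8932e-23)² + (1.8474e-23)² − 2·1.8932e-23·1.8474e-23·cos(50°)
|Δp⃗| = 1.5814e-23 kg·m/s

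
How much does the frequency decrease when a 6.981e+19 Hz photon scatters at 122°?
3.237e+19 Hz (decrease)

Convert frequency to wavelength (c = 299792458 m/s):
λ₀ = c/f₀ = 299792458/6.981e+19 = 4.2944056e-12 m = 4.2944 pm

Calculate Compton shift:
Δλ = λ_C(1 - cos(122°)) = 3.7121 pm

Final wavelength:
λ' = λ₀ + Δλ = 4.2944 + 3.7121 = 8.0065 pm

Final frequency:
f' = c/λ' = 299792458/8.0064644e-12 = 3.7443801e+19 Hz

Frequency shift (decrease):
Δf = f₀ - f' = 6.981e+19 - 3.7443801e+19 = 3.237e+19 Hz

(Intermediate values are shown rounded; full precision is carried through to the final answer.)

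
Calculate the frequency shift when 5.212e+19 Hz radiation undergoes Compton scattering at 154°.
2.318e+19 Hz (decrease)

Convert frequency to wavelength (c = 299792458 m/s):
λ₀ = c/f₀ = 299792458/5.212e+19 = 5.7519658e-12 m = 5.7520 pm

Calculate Compton shift:
Δλ = λ_C(1 - cos(154°)) = 4.6071 pm

Final wavelength:
λ' = λ₀ + Δλ = 5.7520 + 4.6071 = 10.3590 pm

Final frequency:
f' = c/λ' = 299792458/1.0359029e-11 = 2.8940208e+19 Hz

Frequency shift (decrease):
Δf = f₀ - f' = 5.212e+19 - 2.8940208e+19 = 2.318e+19 Hz

(Intermediate values are shown rounded; full precision is carried through to the final answer.)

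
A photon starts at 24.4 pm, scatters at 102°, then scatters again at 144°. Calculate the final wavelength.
31.7200 pm

Apply Compton shift twice:

First scattering at θ₁ = 102°:
Δλ₁ = λ_C(1 - cos(102°))
Δλ₁ = 2.4263 × 1.2079
Δλ₁ = 2.9308 pm

After first scattering:
λ₁ = 24.4 + 2.9308 = 27.3308 pm

Second scattering at θ₂ = 144°:
Δλ₂ = λ_C(1 - cos(144°))
Δλ₂ = 2.4263 × 1.8090
Δλ₂ = 4.3892 pm

Final wavelength:
λ₂ = 27.3308 + 4.3892 = 31.7200 pm

Total shift: Δλ_total = 2.9308 + 4.3892 = 7.3200 pm

(Intermediate values are shown rounded; full precision is carried through to the final answer.)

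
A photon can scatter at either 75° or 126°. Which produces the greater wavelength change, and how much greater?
126° produces the larger shift by a factor of 2.142

Calculate both shifts using Δλ = λ_C(1 - cos θ):

For θ₁ = 75°:
Δλ₁ = 2.4263 × (1 - cos(75°))
Δλ₁ = 2.4263 × 0.7412
Δλ₁ = 1.7983 pm

For θ₂ = 126°:
Δλ₂ = 2.4263 × (1 - cos(126°))
Δλ₂ = 2.4263 × 1.5878
Δλ₂ = 3.8525 pm

The 126° angle produces the larger shift.
Ratio: 3.8525/1.7983 = 2.142

(Intermediate values are shown rounded; full precision is carried through to the final answer.)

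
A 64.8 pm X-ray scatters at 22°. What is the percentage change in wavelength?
0.2726%

Calculate the Compton shift:
Δλ = λ_C(1 - cos(22°))
Δλ = 2.4263 × (1 - cos(22°))
Δλ = 2.4263 × 0.0728
Δλ = 0.1767 pm

Percentage change:
(Δλ/λ₀) × 100 = (0.1767/64.8) × 100
= 0.2726%

(Intermediate values are shown rounded; full precision is carried through to the final answer.)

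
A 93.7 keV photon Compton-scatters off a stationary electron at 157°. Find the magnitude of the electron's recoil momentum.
8.5401e-23 kg·m/s

The electron is initially at rest, so by conservation of momentum:
p⃗_e = p⃗₀ − p⃗'  (incident photon momentum minus scattered photon momentum)

Photon momentum magnitudes (p = h/λ = E/c):
λ₀ = hc/E₀ = 13.2320 pm → p₀ = h/λ₀ = 5.0076e-23 kg·m/s
Δλ = λ_C(1 − cos 157°) = 4.6597 pm
λ' = 17.8918 pm → p' = h/λ' = 3.7034e-23 kg·m/s

The scattered photon makes angle θ = 157° with the incident direction, so by the law of cosines:
|p⃗_e|² = p₀² + p'² − 2p₀p'cos θ
|p⃗_e|² = (5.0076e-23)² + (3.7034e-23)² − 2·5.0076e-23·3.7034e-23·cos(157°)
|p⃗_e| = 8.5401e-23 kg·m/s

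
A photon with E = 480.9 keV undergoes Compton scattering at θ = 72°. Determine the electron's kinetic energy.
189.4954 keV

By energy conservation: K_e = E_initial - E_final

First find the scattered photon energy:
Initial wavelength: λ = hc/E = 2.5782 pm
Compton shift: Δλ = λ_C(1 - cos(72°)) = 1.6765 pm
Final wavelength: λ' = 2.5782 + 1.6765 = 4.2547 pm
Final photon energy: E' = hc/λ' = 291.4046 keV

Electron kinetic energy:
K_e = E - E' = 480.9000 - 291.4046 = 189.4954 keV

(Intermediate values are shown rounded; full precision is carried through to the final answer.)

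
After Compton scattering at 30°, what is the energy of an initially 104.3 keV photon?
101.5238 keV

First convert energy to wavelength:
λ = hc/E, with hc ≈ 1239.842 keV·pm (i.e. 1239.842 eV·nm)

For E = 104.3 keV = 104300 eV:
λ = 1239.842 keV·pm / 104.3 keV
λ = 11.8873 pm

Calculate the Compton shift:
Δλ = λ_C(1 - cos(30°)) = 2.4263 × 0.1340
Δλ = 0.3251 pm

Final wavelength:
λ' = 11.8873 + 0.3251 = 12.2123 pm

Final energy:
E' = hc/λ' = 1239.842 / 12.2123 = 101.5238 keV

(Intermediate values are shown rounded; full precision is carried through to the final answer.)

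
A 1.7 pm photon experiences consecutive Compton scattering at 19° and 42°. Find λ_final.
2.4554 pm

Apply Compton shift twice:

First scattering at θ₁ = 19°:
Δλ₁ = λ_C(1 - cos(19°))
Δλ₁ = 2.4263 × 0.0545
Δλ₁ = 0.1322 pm

After first scattering:
λ₁ = 1.7 + 0.1322 = 1.8322 pm

Second scattering at θ₂ = 42°:
Δλ₂ = λ_C(1 - cos(42°))
Δλ₂ = 2.4263 × 0.2569
Δλ₂ = 0.6232 pm

Final wavelength:
λ₂ = 1.8322 + 0.6232 = 2.4554 pm

Total shift: Δλ_total = 0.1322 + 0.6232 = 0.7554 pm

(Intermediate values are shown rounded; full precision is carried through to the final answer.)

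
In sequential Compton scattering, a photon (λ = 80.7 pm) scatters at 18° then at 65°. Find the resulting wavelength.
82.2197 pm

Apply Compton shift twice:

First scattering at θ₁ = 18°:
Δλ₁ = λ_C(1 - cos(18°))
Δλ₁ = 2.4263 × 0.0489
Δλ₁ = 0.1188 pm

After first scattering:
λ₁ = 80.7 + 0.1188 = 80.8188 pm

Second scattering at θ₂ = 65°:
Δλ₂ = λ_C(1 - cos(65°))
Δλ₂ = 2.4263 × 0.5774
Δλ₂ = 1.4009 pm

Final wavelength:
λ₂ = 80.8188 + 1.4009 = 82.2197 pm

Total shift: Δλ_total = 0.1188 + 1.4009 = 1.5197 pm

(Intermediate values are shown rounded; full precision is carried through to the final answer.)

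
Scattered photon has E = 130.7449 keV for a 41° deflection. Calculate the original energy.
139.5000 keV

Convert final energy to wavelength (hc ≈ 1239.842 keV·pm):
λ' = hc/E' = 1239.842 / 130.7449 = 9.4829 pm

Calculate the Compton shift:
Δλ = λ_C(1 - cos(41°))
Δλ = 2.4263 × (1 - cos(41°))
Δλ = 0.5952 pm

Initial wavelength:
λ = λ' - Δλ = 9.4829 - 0.5952 = 8.8878 pm

Initial energy:
E = hc/λ = 1239.842 / 8.8878 = 139.5000 keV

(Intermediate values are shown rounded; full precision is carried through to the final answer.)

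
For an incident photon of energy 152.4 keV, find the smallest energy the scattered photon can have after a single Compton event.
95.4601 keV (at θ = 180°)

The scattered photon has minimum energy when its wavelength is maximum, i.e., when the Compton shift Δλ = λ_C(1 − cos θ) is maximum. This occurs at θ = 180° (backscattering), giving Δλ_max = 2λ_C = 4.8526 pm.

Initial wavelength: λ₀ = hc/E₀ = 8.1354 pm
Maximum final wavelength: λ'_max = λ₀ + 2λ_C = 8.1354 + 4.8526 = 12.9881 pm
Minimum final energy: E'_min = hc/λ'_max = 95.4601 keV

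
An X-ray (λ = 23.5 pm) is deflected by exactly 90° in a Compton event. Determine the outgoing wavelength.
25.9263 pm

Using the Compton formula: λ' = λ + λ_C(1 − cos θ)

For θ = 90°, cos θ = 0 (exact) = 0.0000, so:
1 − cos 90° = 1 − (0) = 1.0000

Δλ = λ_C × 1.0000 = 2.4263 × 1.0000 = 2.4263 pm

λ' = 23.5 + 2.4263 = 25.9263 pm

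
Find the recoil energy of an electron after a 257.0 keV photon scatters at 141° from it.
121.2934 keV

By energy conservation: K_e = E_initial - E_final

First find the scattered photon energy:
Initial wavelength: λ = hc/E = 4.8243 pm
Compton shift: Δλ = λ_C(1 - cos(141°)) = 4.3119 pm
Final wavelength: λ' = 4.8243 + 4.3119 = 9.1362 pm
Final photon energy: E' = hc/λ' = 135.7066 keV

Electron kinetic energy:
K_e = E - E' = 257.0000 - 135.7066 = 121.2934 keV

(Intermediate values are shown rounded; full precision is carried through to the final answer.)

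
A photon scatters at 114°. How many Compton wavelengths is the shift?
1.4067 λ_C

The Compton shift formula is:
Δλ = λ_C(1 - cos θ)

Dividing both sides by λ_C:
Δλ/λ_C = 1 - cos θ

For θ = 114°:
Δλ/λ_C = 1 - cos(114°)
Δλ/λ_C = 1 - -0.4067
Δλ/λ_C = 1.4067

This means the shift is 1.4067 × λ_C = 3.4132 pm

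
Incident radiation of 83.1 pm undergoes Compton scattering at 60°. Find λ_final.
84.3132 pm

Using the Compton scattering formula:
λ' = λ + Δλ = λ + λ_C(1 - cos θ)

Given:
- Initial wavelength λ = 83.1 pm
- Scattering angle θ = 60°
- Compton wavelength λ_C ≈ 2.4263 pm

Calculate the shift:
Δλ = 2.4263 × (1 - cos(60°))
Δλ = 2.4263 × 0.5000
Δλ = 1.2132 pm

Final wavelength:
λ' = 83.1 + 1.2132 = 84.3132 pm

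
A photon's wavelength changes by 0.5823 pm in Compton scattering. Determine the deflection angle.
40.54°

From the Compton formula Δλ = λ_C(1 - cos θ), we can solve for θ:

cos θ = 1 - Δλ/λ_C

Given:
- Δλ = 0.5823 pm
- λ_C = h/(m_e·c) ≈ 2.42631024 pm

cos θ = 1 - 0.5823/2.42631024
cos θ = 1 - 0.239994
cos θ = 0.760006

θ = arccos(0.760006)
θ = 40.54°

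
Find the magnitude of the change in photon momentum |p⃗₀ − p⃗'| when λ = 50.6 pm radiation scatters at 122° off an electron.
2.2128e-23 kg·m/s

Photon momentum magnitude is p = h/λ.

Initial momentum:
p₀ = h/λ = 6.6261e-34/5.0600e-11 = 1.3095e-23 kg·m/s

After scattering:
λ' = λ + Δλ = 50.6 + 3.7121 = 54.3121 pm
p' = h/λ' = 6.6261e-34/5.4312e-11 = 1.2200e-23 kg·m/s

Momentum is a vector; the scattered photon's direction makes angle θ = 122° with the incident direction. The magnitude of the vector change Δp⃗ = p⃗₀ − p⃗' is found from the law of cosines:
|Δp⃗|² = p₀² + p'² − 2p₀p'cos θ
|Δp⃗|² = (1.3095e-23)² + (1.2200e-23)² − 2·1.3095e-23·1.2200e-23·cos(122°)
|Δp⃗| = 2.2128e-23 kg·m/s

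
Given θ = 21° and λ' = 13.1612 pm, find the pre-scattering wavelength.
13.0000 pm

From λ' = λ + Δλ, we have λ = λ' - Δλ

First calculate the Compton shift:
Δλ = λ_C(1 - cos θ)
Δλ = 2.4263 × (1 - cos(21°))
Δλ = 2.4263 × 0.0664
Δλ = 0.1612 pm

Initial wavelength:
λ = λ' - Δλ
λ = 13.1612 - 0.1612
λ = 13.0000 pm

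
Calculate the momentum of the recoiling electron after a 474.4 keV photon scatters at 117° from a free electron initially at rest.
3.1742e-22 kg·m/s

The electron is initially at rest, so by conservation of momentum:
p⃗_e = p⃗₀ − p⃗'  (incident photon momentum minus scattered photon momentum)

Photon momentum magnitudes (p = h/λ = E/c):
λ₀ = hc/E₀ = 2.6135 pm → p₀ = h/λ₀ = 2.5353e-22 kg·m/s
Δλ = λ_C(1 − cos 117°) = 3.5278 pm
λ' = 6.1413 pm → p' = h/λ' = 1.0789e-22 kg·m/s

The scattered photon makes angle θ = 117° with the incident direction, so by the law of cosines:
|p⃗_e|² = p₀² + p'² − 2p₀p'cos θ
|p⃗_e|² = (2.5353e-22)² + (1.0789e-22)² − 2·2.5353e-22·1.0789e-22·cos(117°)
|p⃗_e| = 3.1742e-22 kg·m/s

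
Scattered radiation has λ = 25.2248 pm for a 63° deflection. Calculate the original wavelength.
23.9000 pm

From λ' = λ + Δλ, we have λ = λ' - Δλ

First calculate the Compton shift:
Δλ = λ_C(1 - cos θ)
Δλ = 2.4263 × (1 - cos(63°))
Δλ = 2.4263 × 0.5460
Δλ = 1.3248 pm

Initial wavelength:
λ = λ' - Δλ
λ = 25.2248 - 1.3248
λ = 23.9000 pm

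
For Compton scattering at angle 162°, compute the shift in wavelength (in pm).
4.7339 pm

Using the Compton scattering formula:
Δλ = λ_C(1 - cos θ)

where λ_C = h/(m_e·c) ≈ 2.4263 pm is the Compton wavelength of an electron.

For θ = 162°:
cos(162°) = -0.9511
1 - cos(162°) = 1.9511

Δλ = 2.4263 × 1.9511
Δλ = 4.7339 pm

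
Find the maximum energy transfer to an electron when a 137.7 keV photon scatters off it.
48.2231 keV

Maximum energy transfer occurs at θ = 180° (backscattering).

Initial photon: E₀ = 137.7 keV → λ₀ = 9.0039 pm

Maximum Compton shift (at 180°):
Δλ_max = 2λ_C = 2 × 2.4263 = 4.8526 pm

Final wavelength:
λ' = 9.0039 + 4.8526 = 13.8566 pm

Minimum photon energy (maximum energy to electron):
E'_min = hc/λ' = 89.4769 keV

Maximum electron kinetic energy:
K_max = E₀ - E'_min = 137.7000 - 89.4769 = 48.2231 keV

(Intermediate values are shown rounded; full precision is carried through to the final answer.)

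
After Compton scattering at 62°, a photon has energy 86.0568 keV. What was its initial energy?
94.5000 keV

Convert final energy to wavelength (hc ≈ 1239.842 keV·pm):
λ' = hc/E' = 1239.842 / 86.0568 = 14.4073 pm

Calculate the Compton shift:
Δλ = λ_C(1 - cos(62°))
Δλ = 2.4263 × (1 - cos(62°))
Δλ = 1.2872 pm

Initial wavelength:
λ = λ' - Δλ = 14.4073 - 1.2872 = 13.1200 pm

Initial energy:
E = hc/λ = 1239.842 / 13.1200 = 94.5000 keV

(Intermediate values are shown rounded; full precision is carried through to the final answer.)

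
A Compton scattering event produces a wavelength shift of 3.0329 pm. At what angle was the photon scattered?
104.48°

From the Compton formula Δλ = λ_C(1 - cos θ), we can solve for θ:

cos θ = 1 - Δλ/λ_C

Given:
- Δλ = 3.0329 pm
- λ_C = h/(m_e·c) ≈ 2.42631024 pm

cos θ = 1 - 3.0329/2.42631024
cos θ = 1 - 1.250005
cos θ = -0.250005

θ = arccos(-0.250005)
θ = 104.48°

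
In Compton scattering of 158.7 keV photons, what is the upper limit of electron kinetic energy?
60.8057 keV

Maximum energy transfer occurs at θ = 180° (backscattering).

Initial photon: E₀ = 158.7 keV → λ₀ = 7.8125 pm

Maximum Compton shift (at 180°):
Δλ_max = 2λ_C = 2 × 2.4263 = 4.8526 pm

Final wavelength:
λ' = 7.8125 + 4.8526 = 12.6651 pm

Minimum photon energy (maximum energy to electron):
E'_min = hc/λ' = 97.8943 keV

Maximum electron kinetic energy:
K_max = E₀ - E'_min = 158.7000 - 97.8943 = 60.8057 keV

(Intermediate values are shown rounded; full precision is carried through to the final answer.)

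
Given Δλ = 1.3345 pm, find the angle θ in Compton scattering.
63.26°

From the Compton formula Δλ = λ_C(1 - cos θ), we can solve for θ:

cos θ = 1 - Δλ/λ_C

Given:
- Δλ = 1.3345 pm
- λ_C = h/(m_e·c) ≈ 2.42631024 pm

cos θ = 1 - 1.3345/2.42631024
cos θ = 1 - 0.550012
cos θ = 0.449988

θ = arccos(0.449988)
θ = 63.26°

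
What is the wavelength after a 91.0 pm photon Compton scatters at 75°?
92.7983 pm

Using the Compton scattering formula:
λ' = λ + Δλ = λ + λ_C(1 - cos θ)

Given:
- Initial wavelength λ = 91.0 pm
- Scattering angle θ = 75°
- Compton wavelength λ_C ≈ 2.4263 pm

Calculate the shift:
Δλ = 2.4263 × (1 - cos(75°))
Δλ = 2.4263 × 0.7412
Δλ = 1.7983 pm

Final wavelength:
λ' = 91.0 + 1.7983 = 92.7983 pm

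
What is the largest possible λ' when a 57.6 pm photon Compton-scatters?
62.4526 pm (at θ = 180°)

The Compton shift is Δλ = λ_C(1 − cos θ).

Since cos θ ranges from −1 to 1, the factor (1 − cos θ) ranges from 0 to 2; the maximum shift occurs at θ = 180° (backscattering):
Δλ_max = 2λ_C = 2 × 2.4263 pm = 4.8526 pm

Maximum scattered wavelength:
λ'_max = λ₀ + Δλ_max = 57.6 + 4.8526 = 62.4526 pm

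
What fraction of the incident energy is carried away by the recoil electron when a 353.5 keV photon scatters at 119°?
0.5067 (or 50.67%)

Calculate initial and final photon energies:

Initial: E₀ = 353.5 keV → λ₀ = 3.5073 pm
Compton shift: Δλ = 3.6026 pm
Final wavelength: λ' = 7.1099 pm
Final energy: E' = 174.3815 keV

Fractional energy loss:
(E₀ - E')/E₀ = (353.5000 - 174.3815)/353.5000
= 179.1185/353.5000
= 0.5067
= 50.67%

(Intermediate values are shown rounded; full precision is carried through to the final answer.)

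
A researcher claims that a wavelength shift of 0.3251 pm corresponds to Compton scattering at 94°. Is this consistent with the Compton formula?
No, inconsistent

Calculate the expected shift for θ = 94°:

Δλ_expected = λ_C(1 - cos(94°))
Δλ_expected = 2.4263 × (1 - cos(94°))
Δλ_expected = 2.4263 × 1.0698
Δλ_expected = 2.5956 pm

Given shift: 0.3251 pm
Expected shift: 2.5956 pm
Difference: 2.2705 pm

The values do not match. The given shift corresponds to θ ≈ 30.0°, not 94°.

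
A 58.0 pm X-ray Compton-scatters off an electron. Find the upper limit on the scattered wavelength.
62.8526 pm (at θ = 180°)

The Compton shift is Δλ = λ_C(1 − cos θ).

Since cos θ ranges from −1 to 1, the factor (1 − cos θ) ranges from 0 to 2; the maximum shift occurs at θ = 180° (backscattering):
Δλ_max = 2λ_C = 2 × 2.4263 pm = 4.8526 pm

Maximum scattered wavelength:
λ'_max = λ₀ + Δλ_max = 58.0 + 4.8526 = 62.8526 pm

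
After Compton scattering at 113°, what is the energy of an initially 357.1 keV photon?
181.0961 keV

First convert energy to wavelength:
λ = hc/E, with hc ≈ 1239.842 keV·pm (i.e. 1239.842 eV·nm)

For E = 357.1 keV = 357100 eV:
λ = 1239.842 keV·pm / 357.1 keV
λ = 3.4720 pm

Calculate the Compton shift:
Δλ = λ_C(1 - cos(113°)) = 2.4263 × 1.3907
Δλ = 3.3743 pm

Final wavelength:
λ' = 3.4720 + 3.3743 = 6.8463 pm

Final energy:
E' = hc/λ' = 1239.842 / 6.8463 = 181.0961 keV

(Intermediate values are shown rounded; full precision is carried through to the final answer.)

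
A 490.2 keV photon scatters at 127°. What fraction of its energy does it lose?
0.6058 (or 60.58%)

Calculate initial and final photon energies:

Initial: E₀ = 490.2 keV → λ₀ = 2.5293 pm
Compton shift: Δλ = 3.8865 pm
Final wavelength: λ' = 6.4158 pm
Final energy: E' = 193.2495 keV

Fractional energy loss:
(E₀ - E')/E₀ = (490.2000 - 193.2495)/490.2000
= 296.9505/490.2000
= 0.6058
= 60.58%

(Intermediate values are shown rounded; full precision is carried through to the final answer.)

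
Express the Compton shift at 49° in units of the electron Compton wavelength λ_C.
0.3439 λ_C

The Compton shift formula is:
Δλ = λ_C(1 - cos θ)

Dividing both sides by λ_C:
Δλ/λ_C = 1 - cos θ

For θ = 49°:
Δλ/λ_C = 1 - cos(49°)
Δλ/λ_C = 1 - 0.6561
Δλ/λ_C = 0.3439

This means the shift is 0.3439 × λ_C = 0.8345 pm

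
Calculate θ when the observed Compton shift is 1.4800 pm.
67.04°

From the Compton formula Δλ = λ_C(1 - cos θ), we can solve for θ:

cos θ = 1 - Δλ/λ_C

Given:
- Δλ = 1.4800 pm
- λ_C = h/(m_e·c) ≈ 2.42631024 pm

cos θ = 1 - 1.4800/2.42631024
cos θ = 1 - 0.609980
cos θ = 0.390020

θ = arccos(0.390020)
θ = 67.04°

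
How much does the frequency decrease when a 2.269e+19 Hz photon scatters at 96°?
3.826e+18 Hz (decrease)

Convert frequency to wavelength (c = 299792458 m/s):
λ₀ = c/f₀ = 299792458/2.269e+19 = 1.3212537e-11 m = 13.2125 pm

Calculate Compton shift:
Δλ = λ_C(1 - cos(96°)) = 2.6799 pm

Final wavelength:
λ' = λ₀ + Δλ = 13.2125 + 2.6799 = 15.8925 pm

Final frequency:
f' = c/λ' = 299792458/1.5892465e-11 = 1.8863811e+19 Hz

Frequency shift (decrease):
Δf = f₀ - f' = 2.269e+19 - 1.8863811e+19 = 3.826e+18 Hz

(Intermediate values are shown rounded; full precision is carried through to the final answer.)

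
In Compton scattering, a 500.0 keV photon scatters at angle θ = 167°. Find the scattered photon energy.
170.5395 keV

First convert energy to wavelength:
λ = hc/E, with hc ≈ 1239.842 keV·pm (i.e. 1239.842 eV·nm)

For E = 500.0 keV = 500000 eV:
λ = 1239.842 keV·pm / 500.0 keV
λ = 2.4797 pm

Calculate the Compton shift:
Δλ = λ_C(1 - cos(167°)) = 2.4263 × 1.9744
Δλ = 4.7904 pm

Final wavelength:
λ' = 2.4797 + 4.7904 = 7.2701 pm

Final energy:
E' = hc/λ' = 1239.842 / 7.2701 = 170.5395 keV

(Intermediate values are shown rounded; full precision is carried through to the final answer.)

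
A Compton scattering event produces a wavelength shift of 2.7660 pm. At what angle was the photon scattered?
98.05°

From the Compton formula Δλ = λ_C(1 - cos θ), we can solve for θ:

cos θ = 1 - Δλ/λ_C

Given:
- Δλ = 2.7660 pm
- λ_C = h/(m_e·c) ≈ 2.42631024 pm

cos θ = 1 - 2.7660/2.42631024
cos θ = 1 - 1.140003
cos θ = -0.140003

θ = arccos(-0.140003)
θ = 98.05°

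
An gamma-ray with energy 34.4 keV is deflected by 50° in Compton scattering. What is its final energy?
33.5922 keV

First convert energy to wavelength:
λ = hc/E, with hc ≈ 1239.842 keV·pm (i.e. 1239.842 eV·nm)

For E = 34.4 keV = 34400 eV:
λ = 1239.842 keV·pm / 34.4 keV
λ = 36.0419 pm

Calculate the Compton shift:
Δλ = λ_C(1 - cos(50°)) = 2.4263 × 0.3572
Δλ = 0.8667 pm

Final wavelength:
λ' = 36.0419 + 0.8667 = 36.9086 pm

Final energy:
E' = hc/λ' = 1239.842 / 36.9086 = 33.5922 keV

(Intermediate values are shown rounded; full precision is carried through to the final answer.)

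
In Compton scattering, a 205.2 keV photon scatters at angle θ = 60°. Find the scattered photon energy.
170.8885 keV

First convert energy to wavelength:
λ = hc/E, with hc ≈ 1239.842 keV·pm (i.e. 1239.842 eV·nm)

For E = 205.2 keV = 205200 eV:
λ = 1239.842 keV·pm / 205.2 keV
λ = 6.0421 pm

Calculate the Compton shift:
Δλ = λ_C(1 - cos(60°)) = 2.4263 × 0.5000
Δλ = 1.2132 pm

Final wavelength:
λ' = 6.0421 + 1.2132 = 7.2553 pm

Final energy:
E' = hc/λ' = 1239.842 / 7.2553 = 170.8885 keV

(Intermediate values are shown rounded; full precision is carried through to the final answer.)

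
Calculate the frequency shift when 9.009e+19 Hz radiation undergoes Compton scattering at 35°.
1.050e+19 Hz (decrease)

Convert frequency to wavelength (c = 299792458 m/s):
λ₀ = c/f₀ = 299792458/9.009e+19 = 3.3276996e-12 m = 3.3277 pm

Calculate Compton shift:
Δλ = λ_C(1 - cos(35°)) = 0.4388 pm

Final wavelength:
λ' = λ₀ + Δλ = 3.3277 + 0.4388 = 3.7665 pm

Final frequency:
f' = c/λ' = 299792458/3.7664929e-12 = 7.9594591e+19 Hz

Frequency shift (decrease):
Δf = f₀ - f' = 9.009e+19 - 7.9594591e+19 = 1.050e+19 Hz

(Intermediate values are shown rounded; full precision is carried through to the final answer.)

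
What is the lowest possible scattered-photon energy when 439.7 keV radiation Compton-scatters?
161.5984 keV (at θ = 180°)

The scattered photon has minimum energy when its wavelength is maximum, i.e., when the Compton shift Δλ = λ_C(1 − cos θ) is maximum. This occurs at θ = 180° (backscattering), giving Δλ_max = 2λ_C = 4.8526 pm.

Initial wavelength: λ₀ = hc/E₀ = 2.8197 pm
Maximum final wavelength: λ'_max = λ₀ + 2λ_C = 2.8197 + 4.8526 = 7.6724 pm
Minimum final energy: E'_min = hc/λ'_max = 161.5984 keV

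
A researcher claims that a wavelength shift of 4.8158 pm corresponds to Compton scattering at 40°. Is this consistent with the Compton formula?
No, inconsistent

Calculate the expected shift for θ = 40°:

Δλ_expected = λ_C(1 - cos(40°))
Δλ_expected = 2.4263 × (1 - cos(40°))
Δλ_expected = 2.4263 × 0.2340
Δλ_expected = 0.5676 pm

Given shift: 4.8158 pm
Expected shift: 0.5676 pm
Difference: 4.2481 pm

The values do not match. The given shift corresponds to θ ≈ 170.0°, not 40°.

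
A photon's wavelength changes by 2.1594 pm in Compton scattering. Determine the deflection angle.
83.68°

From the Compton formula Δλ = λ_C(1 - cos θ), we can solve for θ:

cos θ = 1 - Δλ/λ_C

Given:
- Δλ = 2.1594 pm
- λ_C = h/(m_e·c) ≈ 2.42631024 pm

cos θ = 1 - 2.1594/2.42631024
cos θ = 1 - 0.889993
cos θ = 0.110007

θ = arccos(0.110007)
θ = 83.68°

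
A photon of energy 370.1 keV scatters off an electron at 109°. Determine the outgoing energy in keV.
188.8202 keV

First convert energy to wavelength:
λ = hc/E, with hc ≈ 1239.842 keV·pm (i.e. 1239.842 eV·nm)

For E = 370.1 keV = 370100 eV:
λ = 1239.842 keV·pm / 370.1 keV
λ = 3.3500 pm

Calculate the Compton shift:
Δλ = λ_C(1 - cos(109°)) = 2.4263 × 1.3256
Δλ = 3.2162 pm

Final wavelength:
λ' = 3.3500 + 3.2162 = 6.5663 pm

Final energy:
E' = hc/λ' = 1239.842 / 6.5663 = 188.8202 keV

(Intermediate values are shown rounded; full precision is carried through to the final answer.)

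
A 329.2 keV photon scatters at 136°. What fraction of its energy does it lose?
0.5255 (or 52.55%)

Calculate initial and final photon energies:

Initial: E₀ = 329.2 keV → λ₀ = 3.7662 pm
Compton shift: Δλ = 4.1717 pm
Final wavelength: λ' = 7.9379 pm
Final energy: E' = 156.1931 keV

Fractional energy loss:
(E₀ - E')/E₀ = (329.2000 - 156.1931)/329.2000
= 173.0069/329.2000
= 0.5255
= 52.55%

(Intermediate values are shown rounded; full precision is carried through to the final answer.)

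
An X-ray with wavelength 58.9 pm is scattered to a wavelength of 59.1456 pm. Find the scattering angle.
26.00°

First find the wavelength shift:
Δλ = λ' - λ = 59.1456 - 58.9 = 0.2456 pm

Using Δλ = λ_C(1 - cos θ), with λ_C = h/(m_e·c) ≈ 2.42631024 pm:
cos θ = 1 - Δλ/λ_C
cos θ = 1 - 0.2456/2.42631024
cos θ = 0.898776

θ = arccos(0.898776)
θ = 26.00°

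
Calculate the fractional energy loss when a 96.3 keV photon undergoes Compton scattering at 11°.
0.0035 (or 0.35%)

Calculate initial and final photon energies:

Initial: E₀ = 96.3 keV → λ₀ = 12.8748 pm
Compton shift: Δλ = 0.0446 pm
Final wavelength: λ' = 12.9194 pm
Final energy: E' = 95.9677 keV

Fractional energy loss:
(E₀ - E')/E₀ = (96.3000 - 95.9677)/96.3000
= 0.3323/96.3000
= 0.0035
= 0.35%

(Intermediate values are shown rounded; full precision is carried through to the final answer.)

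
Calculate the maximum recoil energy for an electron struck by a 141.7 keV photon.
50.5511 keV

Maximum energy transfer occurs at θ = 180° (backscattering).

Initial photon: E₀ = 141.7 keV → λ₀ = 8.7498 pm

Maximum Compton shift (at 180°):
Δλ_max = 2λ_C = 2 × 2.4263 = 4.8526 pm

Final wavelength:
λ' = 8.7498 + 4.8526 = 13.6024 pm

Minimum photon energy (maximum energy to electron):
E'_min = hc/λ' = 91.1489 keV

Maximum electron kinetic energy:
K_max = E₀ - E'_min = 141.7000 - 91.1489 = 50.5511 keV

(Intermediate values are shown rounded; full precision is carried through to the final answer.)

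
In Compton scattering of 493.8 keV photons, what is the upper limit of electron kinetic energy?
325.4219 keV

Maximum energy transfer occurs at θ = 180° (backscattering).

Initial photon: E₀ = 493.8 keV → λ₀ = 2.5108 pm

Maximum Compton shift (at 180°):
Δλ_max = 2λ_C = 2 × 2.4263 = 4.8526 pm

Final wavelength:
λ' = 2.5108 + 4.8526 = 7.3634 pm

Minimum photon energy (maximum energy to electron):
E'_min = hc/λ' = 168.3781 keV

Maximum electron kinetic energy:
K_max = E₀ - E'_min = 493.8000 - 168.3781 = 325.4219 keV

(Intermediate values are shown rounded; full precision is carried through to the final answer.)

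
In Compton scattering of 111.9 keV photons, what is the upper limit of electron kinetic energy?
34.0817 keV

Maximum energy transfer occurs at θ = 180° (backscattering).

Initial photon: E₀ = 111.9 keV → λ₀ = 11.0799 pm

Maximum Compton shift (at 180°):
Δλ_max = 2λ_C = 2 × 2.4263 = 4.8526 pm

Final wavelength:
λ' = 11.0799 + 4.8526 = 15.9325 pm

Minimum photon energy (maximum energy to electron):
E'_min = hc/λ' = 77.8183 keV

Maximum electron kinetic energy:
K_max = E₀ - E'_min = 111.9000 - 77.8183 = 34.0817 keV

(Intermediate values are shown rounded; full precision is carried through to the final answer.)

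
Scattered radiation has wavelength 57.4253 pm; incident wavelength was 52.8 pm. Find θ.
155.00°

First find the wavelength shift:
Δλ = λ' - λ = 57.4253 - 52.8 = 4.6253 pm

Using Δλ = λ_C(1 - cos θ), with λ_C = h/(m_e·c) ≈ 2.42631024 pm:
cos θ = 1 - Δλ/λ_C
cos θ = 1 - 4.6253/2.42631024
cos θ = -0.906310

θ = arccos(-0.906310)
θ = 155.00°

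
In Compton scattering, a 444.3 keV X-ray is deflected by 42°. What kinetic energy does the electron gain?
81.1106 keV

By energy conservation: K_e = E_initial - E_final

First find the scattered photon energy:
Initial wavelength: λ = hc/E = 2.7906 pm
Compton shift: Δλ = λ_C(1 - cos(42°)) = 0.6232 pm
Final wavelength: λ' = 2.7906 + 0.6232 = 3.4138 pm
Final photon energy: E' = hc/λ' = 363.1894 keV

Electron kinetic energy:
K_e = E - E' = 444.3000 - 363.1894 = 81.1106 keV

(Intermediate values are shown rounded; full precision is carried through to the final answer.)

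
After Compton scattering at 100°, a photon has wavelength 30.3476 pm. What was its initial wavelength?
27.5000 pm

From λ' = λ + Δλ, we have λ = λ' - Δλ

First calculate the Compton shift:
Δλ = λ_C(1 - cos θ)
Δλ = 2.4263 × (1 - cos(100°))
Δλ = 2.4263 × 1.1736
Δλ = 2.8476 pm

Initial wavelength:
λ = λ' - Δλ
λ = 30.3476 - 2.8476
λ = 27.5000 pm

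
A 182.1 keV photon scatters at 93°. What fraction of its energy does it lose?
0.2727 (or 27.27%)

Calculate initial and final photon energies:

Initial: E₀ = 182.1 keV → λ₀ = 6.8086 pm
Compton shift: Δλ = 2.5533 pm
Final wavelength: λ' = 9.3619 pm
Final energy: E' = 132.4353 keV

Fractional energy loss:
(E₀ - E')/E₀ = (182.1000 - 132.4353)/182.1000
= 49.6647/182.1000
= 0.2727
= 27.27%

(Intermediate values are shown rounded; full precision is carried through to the final answer.)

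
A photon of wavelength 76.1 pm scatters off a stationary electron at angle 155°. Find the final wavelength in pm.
80.7253 pm

Using the Compton scattering formula:
λ' = λ + Δλ = λ + λ_C(1 - cos θ)

Given:
- Initial wavelength λ = 76.1 pm
- Scattering angle θ = 155°
- Compton wavelength λ_C ≈ 2.4263 pm

Calculate the shift:
Δλ = 2.4263 × (1 - cos(155°))
Δλ = 2.4263 × 1.9063
Δλ = 4.6253 pm

Final wavelength:
λ' = 76.1 + 4.6253 = 80.7253 pm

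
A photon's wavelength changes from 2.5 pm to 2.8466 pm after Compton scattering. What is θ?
31.00°

First find the wavelength shift:
Δλ = λ' - λ = 2.8466 - 2.5 = 0.3466 pm

Using Δλ = λ_C(1 - cos θ), with λ_C = h/(m_e·c) ≈ 2.42631024 pm:
cos θ = 1 - Δλ/λ_C
cos θ = 1 - 0.3466/2.42631024
cos θ = 0.857149

θ = arccos(0.857149)
θ = 31.00°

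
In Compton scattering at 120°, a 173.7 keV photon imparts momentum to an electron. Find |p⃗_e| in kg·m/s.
1.3455e-22 kg·m/s

The electron is initially at rest, so by conservation of momentum:
p⃗_e = p⃗₀ − p⃗'  (incident photon momentum minus scattered photon momentum)

Photon momentum magnitudes (p = h/λ = E/c):
λ₀ = hc/E₀ = 7.1378 pm → p₀ = h/λ₀ = 9.2830e-23 kg·m/s
Δλ = λ_C(1 − cos 120°) = 3.6395 pm
λ' = 10.7773 pm → p' = h/λ' = 6.1482e-23 kg·m/s

The scattered photon makes angle θ = 120° with the incident direction, so by the law of cosines:
|p⃗_e|² = p₀² + p'² − 2p₀p'cos θ
|p⃗_e|² = (9.2830e-23)² + (6.1482e-23)² − 2·9.2830e-23·6.1482e-23·cos(120°)
|p⃗_e| = 1.3455e-22 kg·m/s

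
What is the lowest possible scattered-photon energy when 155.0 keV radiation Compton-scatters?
96.4737 keV (at θ = 180°)

The scattered photon has minimum energy when its wavelength is maximum, i.e., when the Compton shift Δλ = λ_C(1 − cos θ) is maximum. This occurs at θ = 180° (backscattering), giving Δλ_max = 2λ_C = 4.8526 pm.

Initial wavelength: λ₀ = hc/E₀ = 7.9990 pm
Maximum final wavelength: λ'_max = λ₀ + 2λ_C = 7.9990 + 4.8526 = 12.8516 pm
Minimum final energy: E'_min = hc/λ'_max = 96.4737 keV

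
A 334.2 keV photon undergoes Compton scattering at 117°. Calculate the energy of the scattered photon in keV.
171.3030 keV

First convert energy to wavelength:
λ = hc/E, with hc ≈ 1239.842 keV·pm (i.e. 1239.842 eV·nm)

For E = 334.2 keV = 334200 eV:
λ = 1239.842 keV·pm / 334.2 keV
λ = 3.7099 pm

Calculate the Compton shift:
Δλ = λ_C(1 - cos(117°)) = 2.4263 × 1.4540
Δλ = 3.5278 pm

Final wavelength:
λ' = 3.7099 + 3.5278 = 7.2377 pm

Final energy:
E' = hc/λ' = 1239.842 / 7.2377 = 171.3030 keV

(Intermediate values are shown rounded; full precision is carried through to the final answer.)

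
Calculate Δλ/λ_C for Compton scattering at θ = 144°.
1.8090 λ_C

The Compton shift formula is:
Δλ = λ_C(1 - cos θ)

Dividing both sides by λ_C:
Δλ/λ_C = 1 - cos θ

For θ = 144°:
Δλ/λ_C = 1 - cos(144°)
Δλ/λ_C = 1 - -0.8090
Δλ/λ_C = 1.8090

This means the shift is 1.8090 × λ_C = 4.3892 pm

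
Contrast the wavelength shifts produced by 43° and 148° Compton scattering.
148° produces the larger shift by a factor of 6.879

Calculate both shifts using Δλ = λ_C(1 - cos θ):

For θ₁ = 43°:
Δλ₁ = 2.4263 × (1 - cos(43°))
Δλ₁ = 2.4263 × 0.2686
Δλ₁ = 0.6518 pm

For θ₂ = 148°:
Δλ₂ = 2.4263 × (1 - cos(148°))
Δλ₂ = 2.4263 × 1.8480
Δλ₂ = 4.4839 pm

The 148° angle produces the larger shift.
Ratio: 4.4839/0.6518 = 6.879

(Intermediate values are shown rounded; full precision is carried through to the final answer.)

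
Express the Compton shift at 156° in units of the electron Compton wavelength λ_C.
1.9135 λ_C

The Compton shift formula is:
Δλ = λ_C(1 - cos θ)

Dividing both sides by λ_C:
Δλ/λ_C = 1 - cos θ

For θ = 156°:
Δλ/λ_C = 1 - cos(156°)
Δλ/λ_C = 1 - -0.9135
Δλ/λ_C = 1.9135

This means the shift is 1.9135 × λ_C = 4.6429 pm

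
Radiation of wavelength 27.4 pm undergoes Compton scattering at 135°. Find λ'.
31.5420 pm

Using the Compton formula: λ' = λ + λ_C(1 − cos θ)

For θ = 135°, cos θ = -√2/2 (exact) ≈ -0.7071, so:
1 − cos 135° = 1 − (-√2/2) ≈ 1.7071

Δλ = λ_C × 1.7071 = 2.4263 × 1.7071 = 4.1420 pm

λ' = 27.4 + 4.1420 = 31.5420 pm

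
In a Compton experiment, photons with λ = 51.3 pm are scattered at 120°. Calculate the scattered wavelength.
54.9395 pm

Using the Compton scattering formula:
λ' = λ + Δλ = λ + λ_C(1 - cos θ)

Given:
- Initial wavelength λ = 51.3 pm
- Scattering angle θ = 120°
- Compton wavelength λ_C ≈ 2.4263 pm

Calculate the shift:
Δλ = 2.4263 × (1 - cos(120°))
Δλ = 2.4263 × 1.5000
Δλ = 3.6395 pm

Final wavelength:
λ' = 51.3 + 3.6395 = 54.9395 pm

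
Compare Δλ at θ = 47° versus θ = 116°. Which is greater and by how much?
116° produces the larger shift by a factor of 4.523

Calculate both shifts using Δλ = λ_C(1 - cos θ):

For θ₁ = 47°:
Δλ₁ = 2.4263 × (1 - cos(47°))
Δλ₁ = 2.4263 × 0.3180
Δλ₁ = 0.7716 pm

For θ₂ = 116°:
Δλ₂ = 2.4263 × (1 - cos(116°))
Δλ₂ = 2.4263 × 1.4384
Δλ₂ = 3.4899 pm

The 116° angle produces the larger shift.
Ratio: 3.4899/0.7716 = 4.523

(Intermediate values are shown rounded; full precision is carried through to the final answer.)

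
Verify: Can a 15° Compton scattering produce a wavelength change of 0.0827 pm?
Yes, consistent

Calculate the expected shift for θ = 15°:

Δλ_expected = λ_C(1 - cos(15°))
Δλ_expected = 2.4263 × (1 - cos(15°))
Δλ_expected = 2.4263 × 0.0341
Δλ_expected = 0.0827 pm

Given shift: 0.0827 pm
Expected shift: 0.0827 pm
Difference: 0.0000 pm

The values match. This is consistent with Compton scattering at the stated angle.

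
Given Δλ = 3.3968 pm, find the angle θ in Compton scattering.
113.58°

From the Compton formula Δλ = λ_C(1 - cos θ), we can solve for θ:

cos θ = 1 - Δλ/λ_C

Given:
- Δλ = 3.3968 pm
- λ_C = h/(m_e·c) ≈ 2.42631024 pm

cos θ = 1 - 3.3968/2.42631024
cos θ = 1 - 1.399986
cos θ = -0.399986

θ = arccos(-0.399986)
θ = 113.58°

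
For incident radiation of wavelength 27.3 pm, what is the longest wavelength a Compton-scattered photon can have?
32.1526 pm (at θ = 180°)

The Compton shift is Δλ = λ_C(1 − cos θ).

Since cos θ ranges from −1 to 1, the factor (1 − cos θ) ranges from 0 to 2; the maximum shift occurs at θ = 180° (backscattering):
Δλ_max = 2λ_C = 2 × 2.4263 pm = 4.8526 pm

Maximum scattered wavelength:
λ'_max = λ₀ + Δλ_max = 27.3 + 4.8526 = 32.1526 pm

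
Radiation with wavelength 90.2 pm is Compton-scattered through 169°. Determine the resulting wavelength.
95.0080 pm

Using the Compton scattering formula:
λ' = λ + Δλ = λ + λ_C(1 - cos θ)

Given:
- Initial wavelength λ = 90.2 pm
- Scattering angle θ = 169°
- Compton wavelength λ_C ≈ 2.4263 pm

Calculate the shift:
Δλ = 2.4263 × (1 - cos(169°))
Δλ = 2.4263 × 1.9816
Δλ = 4.8080 pm

Final wavelength:
λ' = 90.2 + 4.8080 = 95.0080 pm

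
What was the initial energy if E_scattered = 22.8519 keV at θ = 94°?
24.0001 keV

Convert final energy to wavelength (hc ≈ 1239.842 keV·pm):
λ' = hc/E' = 1239.842 / 22.8519 = 54.2555 pm

Calculate the Compton shift:
Δλ = λ_C(1 - cos(94°))
Δλ = 2.4263 × (1 - cos(94°))
Δλ = 2.5956 pm

Initial wavelength:
λ = λ' - Δλ = 54.2555 - 2.5956 = 51.6600 pm

Initial energy:
E = hc/λ = 1239.842 / 51.6600 = 24.0001 keV

(Intermediate values are shown rounded; full precision is carried through to the final answer.)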